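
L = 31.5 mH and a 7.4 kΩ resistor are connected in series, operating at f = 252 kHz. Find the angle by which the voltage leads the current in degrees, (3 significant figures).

81.6°

ω = 2πf = 1.583e+06 rad/s
X_L = ωL = 49900 Ω
Z = 7400 + j49900 Ω
|Z| = √(7400² + 49900²) = 50400 Ω
∠Z = arctan(49900/7400) = 81.6°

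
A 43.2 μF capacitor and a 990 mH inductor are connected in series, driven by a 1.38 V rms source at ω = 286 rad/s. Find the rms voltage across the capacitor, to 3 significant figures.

X_L = ωL = 283 Ω
X_C = 1/(ωC) = 80.9 Ω
Net reactance X = X_L − X_C = 202 Ω
Z = j202 Ω
|Z| = √(0² + 202²) = 202 Ω
I = V/|Z| = 6.82 mA
V_C = I·|Z_C| = 0.00682 × 80.9 = 0.552 V

0.552 V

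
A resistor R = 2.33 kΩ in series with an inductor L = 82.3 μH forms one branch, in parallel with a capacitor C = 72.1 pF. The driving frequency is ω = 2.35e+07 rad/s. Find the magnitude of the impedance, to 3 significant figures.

664 Ω

X_L = ωL = 1930 Ω
X_C = 1/(ωC) = 590 Ω
Branch 1 (R+jX_L): Z₁ = 2330 + j1930 Ω, |Z₁| = 3030 Ω
Branch 2 (−jX_C): Z₂ = −j590 Ω
Parallel: Z = Z₁Z₂/(Z₁+Z₂), |Z| = 664 Ω, ∠Z = -80.3°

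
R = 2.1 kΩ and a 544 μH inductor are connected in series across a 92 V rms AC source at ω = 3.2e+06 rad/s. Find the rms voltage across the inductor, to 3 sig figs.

58.7 V

X_L = ωL = 1740 Ω
Z = 2100 + j1740 Ω
|Z| = √(2100² + 1740²) = 2730 Ω
I = V/|Z| = 33.7 mA
V_L = I·|Z_L| = 0.0337 × 1740 = 58.7 V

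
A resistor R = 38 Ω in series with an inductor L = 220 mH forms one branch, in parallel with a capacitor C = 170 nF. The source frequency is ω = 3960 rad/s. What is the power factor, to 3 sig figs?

X_L = ωL = 871 Ω
X_C = 1/(ωC) = 1490 Ω
Branch 1 (R+jX_L): Z₁ = 38.0 + j871 Ω, |Z₁| = 872 Ω
Branch 2 (−jX_C): Z₂ = −j1490 Ω
Parallel: Z = Z₁Z₂/(Z₁+Z₂), |Z| = 2100 Ω, ∠Z = 84.0°
cos φ = cos(84.0°) = 0.105

0.105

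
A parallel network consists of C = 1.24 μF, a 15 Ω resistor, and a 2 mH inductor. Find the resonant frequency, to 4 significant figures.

3.196 kHz

ω₀ = 1/√(LC) = 1/√(0.002 × 1.24e-06) = 20080 rad/s
f₀ = ω₀/(2π) = 3.196 kHz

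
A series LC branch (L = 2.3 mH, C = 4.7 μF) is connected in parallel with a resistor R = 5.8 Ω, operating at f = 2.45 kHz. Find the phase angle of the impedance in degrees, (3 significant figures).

15.0°

ω = 2πf = 15390 rad/s
X_L = ωL = 35.4 Ω
X_C = 1/(ωC) = 13.8 Ω
Branch 1: Z₁ = R = 5.80 Ω
Branch 2 (series LC): Z₂ = j(X_L − X_C) = j21.6 Ω
Parallel: Z = Z₁Z₂/(Z₁+Z₂), |Z| = 5.60 Ω, ∠Z = 15.0°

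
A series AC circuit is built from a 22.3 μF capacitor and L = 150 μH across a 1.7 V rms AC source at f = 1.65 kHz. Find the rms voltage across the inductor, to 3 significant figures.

ω = 2πf = 10370 rad/s
X_L = ωL = 1.56 Ω
X_C = 1/(ωC) = 4.33 Ω
Net reactance X = X_L − X_C = -2.77 Ω
Z = − j2.77 Ω
|Z| = √(0² + 2.77²) = 2.77 Ω
I = V/|Z| = 614 mA
V_L = I·|Z_L| = 0.614 × 1.56 = 0.954 V

0.954 V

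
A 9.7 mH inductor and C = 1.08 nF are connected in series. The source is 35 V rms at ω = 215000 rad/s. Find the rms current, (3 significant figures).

X_L = ωL = 2090 Ω
X_C = 1/(ωC) = 4310 Ω
Net reactance X = X_L − X_C = -2220 Ω
Z = − j2220 Ω
|Z| = √(0² + 2220²) = 2220 Ω
I = V/|Z| = 35/2220 = 15.8 mA

15.8 mA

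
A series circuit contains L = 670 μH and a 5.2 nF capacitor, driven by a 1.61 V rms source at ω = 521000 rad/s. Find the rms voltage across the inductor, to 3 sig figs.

28.0 V

X_L = ωL = 349 Ω
X_C = 1/(ωC) = 369 Ω
Net reactance X = X_L − X_C = -20.0 Ω
Z = − j20.0 Ω
|Z| = √(0² + 20.0²) = 20.0 Ω
I = V/|Z| = 80.3 mA
V_L = I·|Z_L| = 0.0803 × 349 = 28.0 V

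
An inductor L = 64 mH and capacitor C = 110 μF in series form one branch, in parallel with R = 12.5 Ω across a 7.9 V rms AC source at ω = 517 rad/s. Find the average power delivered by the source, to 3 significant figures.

4.99 W

X_L = ωL = 33.1 Ω
X_C = 1/(ωC) = 17.6 Ω
Branch 1: Z₁ = R = 12.5 Ω
Branch 2 (series LC): Z₂ = j(X_L − X_C) = j15.5 Ω
Parallel: Z = Z₁Z₂/(Z₁+Z₂), |Z| = 9.73 Ω, ∠Z = 38.9°
I = V/|Z| = 812 mA
P = VI cos φ = 7.9 × 0.812 × cos(38.9°) = 4.99 W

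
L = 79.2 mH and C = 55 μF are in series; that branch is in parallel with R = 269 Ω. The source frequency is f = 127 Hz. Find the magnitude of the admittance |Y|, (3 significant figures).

ω = 2πf = 798.0 rad/s
X_L = ωL = 63.2 Ω
X_C = 1/(ωC) = 22.8 Ω
Branch 1: Z₁ = R = 269 Ω
Branch 2 (series LC): Z₂ = j(X_L − X_C) = j40.4 Ω
Parallel: Z = Z₁Z₂/(Z₁+Z₂), |Z| = 40.0 Ω, ∠Z = 81.5°
|Y| = 1/|Z| = 25.0 mS

25.0 mS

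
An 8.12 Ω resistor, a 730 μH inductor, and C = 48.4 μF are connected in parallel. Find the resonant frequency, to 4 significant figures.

846.7 Hz

ω₀ = 1/√(LC) = 1/√(0.00073 × 4.84e-05) = 5320 rad/s
f₀ = ω₀/(2π) = 846.7 Hz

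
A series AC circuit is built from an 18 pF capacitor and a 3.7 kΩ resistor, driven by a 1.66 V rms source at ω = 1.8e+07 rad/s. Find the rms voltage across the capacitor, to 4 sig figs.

X_C = 1/(ωC) = 3086 Ω
Z = 3700 − j3086 Ω
|Z| = √(3700² + 3086²) = 4818 Ω
I = V/|Z| = 344.5 μA
V_C = I·|Z_C| = 0.0003445 × 3086 = 1.063 V

1.063 V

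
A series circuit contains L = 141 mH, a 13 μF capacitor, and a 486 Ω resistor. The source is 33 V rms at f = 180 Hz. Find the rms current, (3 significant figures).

ω = 2πf = 1131 rad/s
X_L = ωL = 159 Ω
X_C = 1/(ωC) = 68.0 Ω
Net reactance X = X_L − X_C = 91.5 Ω
Z = 486 + j91.5 Ω
|Z| = √(486² + 91.5²) = 495 Ω
I = V/|Z| = 33/495 = 66.7 mA

66.7 mA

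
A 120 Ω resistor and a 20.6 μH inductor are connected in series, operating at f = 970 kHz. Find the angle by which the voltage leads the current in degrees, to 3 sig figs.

46.3°

ω = 2πf = 6.095e+06 rad/s
X_L = ωL = 126 Ω
Z = 120 + j126 Ω
|Z| = √(120² + 126²) = 174 Ω
∠Z = arctan(126/120) = 46.3°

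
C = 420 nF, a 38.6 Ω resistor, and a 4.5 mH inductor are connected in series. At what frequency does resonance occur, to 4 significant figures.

3.661 kHz

ω₀ = 1/√(LC) = 1/√(0.0045 × 4.2e-07) = 23000 rad/s
f₀ = ω₀/(2π) = 3.661 kHz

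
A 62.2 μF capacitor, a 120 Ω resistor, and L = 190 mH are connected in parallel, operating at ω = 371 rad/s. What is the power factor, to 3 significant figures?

X_L = ωL = 70.5 Ω
X_C = 1/(ωC) = 43.3 Ω
Parallel: admittances add. Y = 1/R + 1/(jωL) + jωC
Y = (0.00833 + j0.00889) S
|Y| = 0.0122 S → |Z| = 1/|Y| = 82.1 Ω, ∠Z = −∠Y = -46.9°
cos φ = cos(-46.9°) = 0.684

0.684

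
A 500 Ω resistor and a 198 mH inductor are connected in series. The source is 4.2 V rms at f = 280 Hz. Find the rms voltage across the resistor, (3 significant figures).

ω = 2πf = 1759 rad/s
X_L = ωL = 348 Ω
Z = 500 + j348 Ω
|Z| = √(500² + 348²) = 609 Ω
I = V/|Z| = 6.89 mA
V_R = I·|Z_R| = 0.00689 × 500 = 3.45 V

3.45 V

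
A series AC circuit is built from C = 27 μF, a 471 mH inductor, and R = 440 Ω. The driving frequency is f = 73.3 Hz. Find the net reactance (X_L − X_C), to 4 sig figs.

136.5 Ω

ω = 2πf = 460.6 rad/s
X_L = ωL = 216.9 Ω
X_C = 1/(ωC) = 80.42 Ω
X = 216.9 − 80.42 = 136.5 Ω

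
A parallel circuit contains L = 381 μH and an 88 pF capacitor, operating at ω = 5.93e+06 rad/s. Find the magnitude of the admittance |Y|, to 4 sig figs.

X_L = ωL = 2259 Ω
X_C = 1/(ωC) = 1916 Ω
Parallel: admittances add. Y = 1/(jωL) + jωC
Y = (0 + j7.923e-05) S
|Y| = 7.923e-05 S → |Z| = 1/|Y| = 12620 Ω, ∠Z = −∠Y = -90.00°

79.23 μS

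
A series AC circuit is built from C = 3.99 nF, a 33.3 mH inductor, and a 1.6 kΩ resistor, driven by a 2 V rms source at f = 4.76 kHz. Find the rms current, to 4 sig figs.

ω = 2πf = 29910 rad/s
X_L = ωL = 995.9 Ω
X_C = 1/(ωC) = 8380 Ω
Net reactance X = X_L − X_C = -7384 Ω
Z = 1600 − j7384 Ω
|Z| = √(1600² + 7384²) = 7555 Ω
I = V/|Z| = 2/7555 = 264.7 μA

264.7 μA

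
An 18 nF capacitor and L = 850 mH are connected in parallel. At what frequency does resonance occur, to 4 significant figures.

1.287 kHz

ω₀ = 1/√(LC) = 1/√(0.85 × 1.8e-08) = 8085 rad/s
f₀ = ω₀/(2π) = 1.287 kHz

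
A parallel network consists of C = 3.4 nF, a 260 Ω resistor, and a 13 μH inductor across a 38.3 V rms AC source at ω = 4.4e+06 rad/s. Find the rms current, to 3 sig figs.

X_L = ωL = 57.2 Ω
X_C = 1/(ωC) = 66.8 Ω
Parallel: admittances add. Y = 1/R + 1/(jωL) + jωC
Y = (0.00385 − j0.00252) S
|Y| = 0.00460 S → |Z| = 1/|Y| = 217 Ω, ∠Z = −∠Y = 33.3°
I = V/|Z| = 38.3/217 = 176 mA

176 mA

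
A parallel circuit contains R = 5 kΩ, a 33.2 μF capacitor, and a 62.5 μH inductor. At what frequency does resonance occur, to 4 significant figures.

ω₀ = 1/√(LC) = 1/√(6.25e-05 × 3.32e-05) = 21950 rad/s
f₀ = ω₀/(2π) = 3.494 kHz

3.494 kHz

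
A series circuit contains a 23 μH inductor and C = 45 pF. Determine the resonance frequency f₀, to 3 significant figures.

4.95 MHz

ω₀ = 1/√(LC) = 1/√(2.3e-05 × 4.5e-11) = 3.108e+07 rad/s
f₀ = ω₀/(2π) = 4.95 MHz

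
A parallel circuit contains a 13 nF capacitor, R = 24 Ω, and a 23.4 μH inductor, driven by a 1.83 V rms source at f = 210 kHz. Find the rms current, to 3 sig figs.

81.2 mA

ω = 2πf = 1.319e+06 rad/s
X_L = ωL = 30.9 Ω
X_C = 1/(ωC) = 58.3 Ω
Parallel: admittances add. Y = 1/R + 1/(jωL) + jωC
Y = (0.0417 − j0.0152) S
|Y| = 0.0444 S → |Z| = 1/|Y| = 22.5 Ω, ∠Z = −∠Y = 20.1°
I = V/|Z| = 1.83/22.5 = 81.2 mA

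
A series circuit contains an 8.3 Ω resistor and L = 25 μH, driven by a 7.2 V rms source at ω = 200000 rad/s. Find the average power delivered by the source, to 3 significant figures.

4.58 W

X_L = ωL = 5.00 Ω
Z = 8.30 + j5.00 Ω
|Z| = √(8.30² + 5.00²) = 9.69 Ω
∠Z = arctan(5.00/8.30) = 31.1°
I = V/|Z| = 743 mA
P = VI cos φ = 7.2 × 0.743 × cos(31.1°) = 4.58 W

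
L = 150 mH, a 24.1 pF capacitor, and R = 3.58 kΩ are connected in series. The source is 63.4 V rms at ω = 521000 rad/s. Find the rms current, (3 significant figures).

16.3 mA

X_L = ωL = 78200 Ω
X_C = 1/(ωC) = 79600 Ω
Net reactance X = X_L − X_C = -1490 Ω
Z = 3580 − j1490 Ω
|Z| = √(3580² + 1490²) = 3880 Ω
I = V/|Z| = 63.4/3880 = 16.3 mA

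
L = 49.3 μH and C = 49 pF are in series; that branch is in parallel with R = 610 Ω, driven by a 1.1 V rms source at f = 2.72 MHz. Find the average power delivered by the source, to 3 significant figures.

1.98 mW

ω = 2πf = 1.709e+07 rad/s
X_L = ωL = 843 Ω
X_C = 1/(ωC) = 1190 Ω
Branch 1: Z₁ = R = 610 Ω
Branch 2 (series LC): Z₂ = j(X_L − X_C) = −j352 Ω
Parallel: Z = Z₁Z₂/(Z₁+Z₂), |Z| = 305 Ω, ∠Z = -60.0°
I = V/|Z| = 3.61 mA
P = VI cos φ = 1.1 × 0.00361 × cos(-60.0°) = 1.98 mW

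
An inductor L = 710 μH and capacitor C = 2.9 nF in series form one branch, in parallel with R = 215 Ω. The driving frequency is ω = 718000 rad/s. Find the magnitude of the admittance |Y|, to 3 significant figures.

X_L = ωL = 510 Ω
X_C = 1/(ωC) = 480 Ω
Branch 1: Z₁ = R = 215 Ω
Branch 2 (series LC): Z₂ = j(X_L − X_C) = j29.5 Ω
Parallel: Z = Z₁Z₂/(Z₁+Z₂), |Z| = 29.2 Ω, ∠Z = 82.2°
|Y| = 1/|Z| = 34.2 mS

34.2 mS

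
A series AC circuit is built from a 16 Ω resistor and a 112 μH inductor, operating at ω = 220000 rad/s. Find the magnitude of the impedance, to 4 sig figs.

29.38 Ω

X_L = ωL = 24.64 Ω
Z = 16.00 + j24.64 Ω
|Z| = √(16.00² + 24.64²) = 29.38 Ω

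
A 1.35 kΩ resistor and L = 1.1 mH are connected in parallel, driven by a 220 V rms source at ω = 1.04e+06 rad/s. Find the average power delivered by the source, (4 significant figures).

X_L = ωL = 1144 Ω
Parallel: admittances add. Y = 1/R + 1/(jωL)
Y = (0.0007407 − j0.0008741) S
|Y| = 0.001146 S → |Z| = 1/|Y| = 872.8 Ω, ∠Z = −∠Y = 49.72°
I = V/|Z| = 252.1 mA
P = VI cos φ = 220 × 0.2521 × cos(49.72°) = 35.85 W

35.85 W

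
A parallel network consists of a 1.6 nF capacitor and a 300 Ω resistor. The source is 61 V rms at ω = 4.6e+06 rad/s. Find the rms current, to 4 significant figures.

492.9 mA

X_C = 1/(ωC) = 135.9 Ω
Parallel: admittances add. Y = 1/R + jωC
Y = (0.003333 + j0.007360) S
|Y| = 0.008080 S → |Z| = 1/|Y| = 123.8 Ω, ∠Z = −∠Y = -65.63°
I = V/|Z| = 61/123.8 = 492.9 mA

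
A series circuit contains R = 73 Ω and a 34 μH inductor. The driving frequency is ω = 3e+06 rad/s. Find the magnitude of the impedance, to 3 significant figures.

125 Ω

X_L = ωL = 102 Ω
Z = 73.0 + j102 Ω
|Z| = √(73.0² + 102²) = 125 Ω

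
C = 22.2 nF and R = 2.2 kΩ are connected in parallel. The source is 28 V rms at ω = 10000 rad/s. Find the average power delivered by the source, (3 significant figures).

356 mW

X_C = 1/(ωC) = 4500 Ω
Parallel: admittances add. Y = 1/R + jωC
Y = (0.000455 + j0.000222) S
|Y| = 0.000506 S → |Z| = 1/|Y| = 1980 Ω, ∠Z = −∠Y = -26.0°
I = V/|Z| = 14.2 mA
P = VI cos φ = 28 × 0.0142 × cos(-26.0°) = 356 mW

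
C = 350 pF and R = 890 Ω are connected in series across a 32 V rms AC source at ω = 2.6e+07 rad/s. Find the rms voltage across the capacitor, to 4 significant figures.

3.921 V

X_C = 1/(ωC) = 109.9 Ω
Z = 890.0 − j109.9 Ω
|Z| = √(890.0² + 109.9²) = 896.8 Ω
I = V/|Z| = 35.68 mA
V_C = I·|Z_C| = 0.03568 × 109.9 = 3.921 V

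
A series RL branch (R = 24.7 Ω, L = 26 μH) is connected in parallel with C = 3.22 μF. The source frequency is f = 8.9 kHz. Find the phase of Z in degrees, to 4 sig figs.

-77.21°

ω = 2πf = 55920 rad/s
X_L = ωL = 1.454 Ω
X_C = 1/(ωC) = 5.554 Ω
Branch 1 (R+jX_L): Z₁ = 24.70 + j1.454 Ω, |Z₁| = 24.74 Ω
Branch 2 (−jX_C): Z₂ = −j5.554 Ω
Parallel: Z = Z₁Z₂/(Z₁+Z₂), |Z| = 5.488 Ω, ∠Z = -77.21°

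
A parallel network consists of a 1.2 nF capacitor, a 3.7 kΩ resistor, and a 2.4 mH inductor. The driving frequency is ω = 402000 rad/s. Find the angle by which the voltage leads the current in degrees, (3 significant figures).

64.0°

X_L = ωL = 965 Ω
X_C = 1/(ωC) = 2070 Ω
Parallel: admittances add. Y = 1/R + 1/(jωL) + jωC
Y = (0.000270 − j0.000554) S
|Y| = 0.000616 S → |Z| = 1/|Y| = 1620 Ω, ∠Z = −∠Y = 64.0°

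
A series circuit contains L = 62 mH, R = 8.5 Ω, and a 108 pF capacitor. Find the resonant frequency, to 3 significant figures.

61.5 kHz

ω₀ = 1/√(LC) = 1/√(0.062 × 1.08e-10) = 386400 rad/s
f₀ = ω₀/(2π) = 61.5 kHz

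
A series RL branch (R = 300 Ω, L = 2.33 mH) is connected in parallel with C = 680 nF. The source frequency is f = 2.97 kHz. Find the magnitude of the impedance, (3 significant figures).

79.1 Ω

ω = 2πf = 18660 rad/s
X_L = ωL = 43.5 Ω
X_C = 1/(ωC) = 78.8 Ω
Branch 1 (R+jX_L): Z₁ = 300 + j43.5 Ω, |Z₁| = 303 Ω
Branch 2 (−jX_C): Z₂ = −j78.8 Ω
Parallel: Z = Z₁Z₂/(Z₁+Z₂), |Z| = 79.1 Ω, ∠Z = -75.0°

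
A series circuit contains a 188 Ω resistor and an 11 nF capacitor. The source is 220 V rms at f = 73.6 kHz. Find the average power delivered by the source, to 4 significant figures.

123.0 W

ω = 2πf = 462400 rad/s
X_C = 1/(ωC) = 196.6 Ω
Z = 188.0 − j196.6 Ω
|Z| = √(188.0² + 196.6²) = 272.0 Ω
∠Z = arctan(-196.6/188.0) = -46.28°
I = V/|Z| = 808.8 mA
P = VI cos φ = 220 × 0.8088 × cos(-46.28°) = 123.0 W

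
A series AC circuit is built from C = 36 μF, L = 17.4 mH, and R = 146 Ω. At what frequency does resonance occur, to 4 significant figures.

201.1 Hz

ω₀ = 1/√(LC) = 1/√(0.0174 × 3.6e-05) = 1263 rad/s
f₀ = ω₀/(2π) = 201.1 Hz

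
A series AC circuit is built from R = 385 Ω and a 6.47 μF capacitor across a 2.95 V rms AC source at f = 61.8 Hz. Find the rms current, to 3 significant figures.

ω = 2πf = 388.3 rad/s
X_C = 1/(ωC) = 398 Ω
Z = 385 − j398 Ω
|Z| = √(385² + 398²) = 554 Ω
I = V/|Z| = 2.95/554 = 5.33 mA

5.33 mA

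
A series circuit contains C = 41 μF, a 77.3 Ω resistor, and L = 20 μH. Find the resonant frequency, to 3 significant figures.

5.56 kHz

ω₀ = 1/√(LC) = 1/√(2e-05 × 4.1e-05) = 34920 rad/s
f₀ = ω₀/(2π) = 5.56 kHz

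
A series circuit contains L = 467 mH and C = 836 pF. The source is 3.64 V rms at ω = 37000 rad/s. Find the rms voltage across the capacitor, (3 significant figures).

X_L = ωL = 17300 Ω
X_C = 1/(ωC) = 32300 Ω
Net reactance X = X_L − X_C = -15000 Ω
Z = − j15000 Ω
|Z| = √(0² + 15000²) = 15000 Ω
I = V/|Z| = 242 μA
V_C = I·|Z_C| = 0.000242 × 32300 = 7.82 V

7.82 V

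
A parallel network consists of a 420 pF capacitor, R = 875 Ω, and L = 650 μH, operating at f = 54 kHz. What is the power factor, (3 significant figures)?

0.252

ω = 2πf = 339300 rad/s
X_L = ωL = 221 Ω
X_C = 1/(ωC) = 7020 Ω
Parallel: admittances add. Y = 1/R + 1/(jωL) + jωC
Y = (0.00114 − j0.00439) S
|Y| = 0.00454 S → |Z| = 1/|Y| = 220 Ω, ∠Z = −∠Y = 75.4°
cos φ = cos(75.4°) = 0.252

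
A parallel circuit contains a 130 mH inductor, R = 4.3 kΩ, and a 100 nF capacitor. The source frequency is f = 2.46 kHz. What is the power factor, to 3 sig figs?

ω = 2πf = 15460 rad/s
X_L = ωL = 2010 Ω
X_C = 1/(ωC) = 647 Ω
Parallel: admittances add. Y = 1/R + 1/(jωL) + jωC
Y = (0.000233 + j0.00105) S
|Y| = 0.00107 S → |Z| = 1/|Y| = 932 Ω, ∠Z = −∠Y = -77.5°
cos φ = cos(-77.5°) = 0.217

0.217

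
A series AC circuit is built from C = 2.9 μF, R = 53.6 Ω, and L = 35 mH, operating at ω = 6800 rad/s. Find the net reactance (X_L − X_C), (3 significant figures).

187 Ω

X_L = ωL = 238 Ω
X_C = 1/(ωC) = 50.7 Ω
X = 238 − 50.7 = 187 Ω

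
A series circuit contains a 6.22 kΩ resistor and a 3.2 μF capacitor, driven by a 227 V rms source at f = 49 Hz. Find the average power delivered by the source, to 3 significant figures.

8.07 W

ω = 2πf = 307.9 rad/s
X_C = 1/(ωC) = 1020 Ω
Z = 6220 − j1020 Ω
|Z| = √(6220² + 1020²) = 6300 Ω
∠Z = arctan(-1020/6220) = -9.27°
I = V/|Z| = 36.0 mA
P = VI cos φ = 227 × 0.0360 × cos(-9.27°) = 8.07 W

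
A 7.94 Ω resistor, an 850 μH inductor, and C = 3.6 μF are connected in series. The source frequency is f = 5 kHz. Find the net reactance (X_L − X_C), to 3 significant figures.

ω = 2πf = 31420 rad/s
X_L = ωL = 26.7 Ω
X_C = 1/(ωC) = 8.84 Ω
X = 26.7 − 8.84 = 17.9 Ω

17.9 Ω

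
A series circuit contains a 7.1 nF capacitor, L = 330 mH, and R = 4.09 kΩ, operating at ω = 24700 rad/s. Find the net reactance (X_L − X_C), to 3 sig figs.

2450 Ω

X_L = ωL = 8150 Ω
X_C = 1/(ωC) = 5700 Ω
X = 8150 − 5700 = 2450 Ω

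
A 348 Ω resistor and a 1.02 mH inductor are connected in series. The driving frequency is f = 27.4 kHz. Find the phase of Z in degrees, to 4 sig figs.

26.78°

ω = 2πf = 172200 rad/s
X_L = ωL = 175.6 Ω
Z = 348.0 + j175.6 Ω
|Z| = √(348.0² + 175.6²) = 389.8 Ω
∠Z = arctan(175.6/348.0) = 26.78°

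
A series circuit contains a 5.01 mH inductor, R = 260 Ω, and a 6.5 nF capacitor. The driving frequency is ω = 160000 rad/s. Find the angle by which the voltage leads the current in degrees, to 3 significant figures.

-31.6°

X_L = ωL = 802 Ω
X_C = 1/(ωC) = 962 Ω
Net reactance X = X_L − X_C = -160 Ω
Z = 260 − j160 Ω
|Z| = √(260² + 160²) = 305 Ω
∠Z = arctan(-160/260) = -31.6°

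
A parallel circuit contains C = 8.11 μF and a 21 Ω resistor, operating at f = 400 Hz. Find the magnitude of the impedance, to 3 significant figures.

19.3 Ω

ω = 2πf = 2513 rad/s
X_C = 1/(ωC) = 49.1 Ω
Parallel: admittances add. Y = 1/R + jωC
Y = (0.0476 + j0.0204) S
|Y| = 0.0518 S → |Z| = 1/|Y| = 19.3 Ω, ∠Z = −∠Y = -23.2°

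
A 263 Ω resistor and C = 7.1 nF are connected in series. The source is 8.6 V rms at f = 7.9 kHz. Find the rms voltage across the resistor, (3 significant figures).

0.794 V

ω = 2πf = 49640 rad/s
X_C = 1/(ωC) = 2840 Ω
Z = 263 − j2840 Ω
|Z| = √(263² + 2840²) = 2850 Ω
I = V/|Z| = 3.02 mA
V_R = I·|Z_R| = 0.00302 × 263 = 0.794 V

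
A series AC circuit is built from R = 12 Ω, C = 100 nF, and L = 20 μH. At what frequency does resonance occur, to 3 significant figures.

ω₀ = 1/√(LC) = 1/√(2e-05 × 1e-07) = 707100 rad/s
f₀ = ω₀/(2π) = 113 kHz

113 kHz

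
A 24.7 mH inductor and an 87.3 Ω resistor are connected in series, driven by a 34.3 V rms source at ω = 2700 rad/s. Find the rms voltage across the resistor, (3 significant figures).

27.3 V

X_L = ωL = 66.7 Ω
Z = 87.3 + j66.7 Ω
|Z| = √(87.3² + 66.7²) = 110 Ω
I = V/|Z| = 312 mA
V_R = I·|Z_R| = 0.312 × 87.3 = 27.3 V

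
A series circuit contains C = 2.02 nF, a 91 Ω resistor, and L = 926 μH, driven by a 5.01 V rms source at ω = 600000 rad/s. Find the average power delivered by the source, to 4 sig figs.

X_L = ωL = 555.6 Ω
X_C = 1/(ωC) = 825.1 Ω
Net reactance X = X_L − X_C = -269.5 Ω
Z = 91.00 − j269.5 Ω
|Z| = √(91.00² + 269.5²) = 284.4 Ω
∠Z = arctan(-269.5/91.00) = -71.34°
I = V/|Z| = 17.61 mA
P = VI cos φ = 5.01 × 0.01761 × cos(-71.34°) = 28.23 mW

28.23 mW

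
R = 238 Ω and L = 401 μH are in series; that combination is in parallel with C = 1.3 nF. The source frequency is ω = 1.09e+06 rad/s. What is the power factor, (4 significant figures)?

X_L = ωL = 437.1 Ω
X_C = 1/(ωC) = 705.7 Ω
Branch 1 (R+jX_L): Z₁ = 238.0 + j437.1 Ω, |Z₁| = 497.7 Ω
Branch 2 (−jX_C): Z₂ = −j705.7 Ω
Parallel: Z = Z₁Z₂/(Z₁+Z₂), |Z| = 978.6 Ω, ∠Z = 19.89°
cos φ = cos(19.89°) = 0.9403

0.9403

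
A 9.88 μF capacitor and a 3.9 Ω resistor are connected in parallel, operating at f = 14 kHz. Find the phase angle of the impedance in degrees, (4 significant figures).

-73.56°

ω = 2πf = 87960 rad/s
X_C = 1/(ωC) = 1.151 Ω
Parallel: admittances add. Y = 1/R + jωC
Y = (0.2564 + j0.8691) S
|Y| = 0.9061 S → |Z| = 1/|Y| = 1.104 Ω, ∠Z = −∠Y = -73.56°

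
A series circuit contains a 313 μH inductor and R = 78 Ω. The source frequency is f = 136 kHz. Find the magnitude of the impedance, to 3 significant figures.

279 Ω

ω = 2πf = 854500 rad/s
X_L = ωL = 267 Ω
Z = 78.0 + j267 Ω
|Z| = √(78.0² + 267²) = 279 Ω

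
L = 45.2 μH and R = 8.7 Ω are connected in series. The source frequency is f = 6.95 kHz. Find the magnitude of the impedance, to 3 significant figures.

8.92 Ω

ω = 2πf = 43670 rad/s
X_L = ωL = 1.97 Ω
Z = 8.70 + j1.97 Ω
|Z| = √(8.70² + 1.97²) = 8.92 Ω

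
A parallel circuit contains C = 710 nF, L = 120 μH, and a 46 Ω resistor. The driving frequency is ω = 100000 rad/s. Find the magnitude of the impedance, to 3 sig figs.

X_L = ωL = 12.0 Ω
X_C = 1/(ωC) = 14.1 Ω
Parallel: admittances add. Y = 1/R + 1/(jωL) + jωC
Y = (0.0217 − j0.0123) S
|Y| = 0.0250 S → |Z| = 1/|Y| = 40.0 Ω, ∠Z = −∠Y = 29.6°

40.0 Ω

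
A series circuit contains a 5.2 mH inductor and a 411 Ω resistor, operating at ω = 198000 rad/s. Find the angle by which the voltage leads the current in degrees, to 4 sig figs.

68.24°

X_L = ωL = 1030 Ω
Z = 411.0 + j1030 Ω
|Z| = √(411.0² + 1030²) = 1109 Ω
∠Z = arctan(1030/411.0) = 68.24°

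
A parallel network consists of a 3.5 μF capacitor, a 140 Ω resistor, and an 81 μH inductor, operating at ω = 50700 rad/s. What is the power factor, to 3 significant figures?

X_L = ωL = 4.11 Ω
X_C = 1/(ωC) = 5.64 Ω
Parallel: admittances add. Y = 1/R + 1/(jωL) + jωC
Y = (0.00714 − j0.0661) S
|Y| = 0.0664 S → |Z| = 1/|Y| = 15.1 Ω, ∠Z = −∠Y = 83.8°
cos φ = cos(83.8°) = 0.108

0.108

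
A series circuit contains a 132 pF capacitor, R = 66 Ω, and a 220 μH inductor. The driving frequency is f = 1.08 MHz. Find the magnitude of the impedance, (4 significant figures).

382.2 Ω

ω = 2πf = 6.786e+06 rad/s
X_L = ωL = 1493 Ω
X_C = 1/(ωC) = 1116 Ω
Net reactance X = X_L − X_C = 376.5 Ω
Z = 66.00 + j376.5 Ω
|Z| = √(66.00² + 376.5²) = 382.2 Ω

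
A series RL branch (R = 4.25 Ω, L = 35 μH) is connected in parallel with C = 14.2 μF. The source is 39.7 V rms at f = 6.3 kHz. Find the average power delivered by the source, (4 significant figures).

335.2 W

ω = 2πf = 39580 rad/s
X_L = ωL = 1.385 Ω
X_C = 1/(ωC) = 1.779 Ω
Branch 1 (R+jX_L): Z₁ = 4.250 + j1.385 Ω, |Z₁| = 4.470 Ω
Branch 2 (−jX_C): Z₂ = −j1.779 Ω
Parallel: Z = Z₁Z₂/(Z₁+Z₂), |Z| = 1.863 Ω, ∠Z = -66.65°
I = V/|Z| = 21.31 A
P = VI cos φ = 39.7 × 21.31 × cos(-66.65°) = 335.2 W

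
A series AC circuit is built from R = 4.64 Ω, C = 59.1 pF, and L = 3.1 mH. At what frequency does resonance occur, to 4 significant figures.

371.8 kHz

ω₀ = 1/√(LC) = 1/√(0.0031 × 5.91e-11) = 2.336e+06 rad/s
f₀ = ω₀/(2π) = 371.8 kHz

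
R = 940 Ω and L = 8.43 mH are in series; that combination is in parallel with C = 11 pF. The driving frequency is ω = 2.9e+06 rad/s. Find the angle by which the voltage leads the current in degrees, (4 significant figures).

80.04°

X_L = ωL = 24450 Ω
X_C = 1/(ωC) = 31350 Ω
Branch 1 (R+jX_L): Z₁ = 940.0 + j24450 Ω, |Z₁| = 24470 Ω
Branch 2 (−jX_C): Z₂ = −j31350 Ω
Parallel: Z = Z₁Z₂/(Z₁+Z₂), |Z| = 110100 Ω, ∠Z = 80.04°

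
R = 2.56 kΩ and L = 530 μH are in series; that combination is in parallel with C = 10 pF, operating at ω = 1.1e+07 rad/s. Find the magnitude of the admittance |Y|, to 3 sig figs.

71.6 μS

X_L = ωL = 5830 Ω
X_C = 1/(ωC) = 9090 Ω
Branch 1 (R+jX_L): Z₁ = 2560 + j5830 Ω, |Z₁| = 6370 Ω
Branch 2 (−jX_C): Z₂ = −j9090 Ω
Parallel: Z = Z₁Z₂/(Z₁+Z₂), |Z| = 14000 Ω, ∠Z = 28.2°
|Y| = 1/|Z| = 71.6 μS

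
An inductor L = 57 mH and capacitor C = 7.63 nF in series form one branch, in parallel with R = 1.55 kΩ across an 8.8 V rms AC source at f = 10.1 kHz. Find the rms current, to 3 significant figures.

8.02 mA

ω = 2πf = 63460 rad/s
X_L = ωL = 3620 Ω
X_C = 1/(ωC) = 2070 Ω
Branch 1: Z₁ = R = 1550 Ω
Branch 2 (series LC): Z₂ = j(X_L − X_C) = j1550 Ω
Parallel: Z = Z₁Z₂/(Z₁+Z₂), |Z| = 1100 Ω, ∠Z = 45.0°
I = V/|Z| = 8.8/1100 = 8.02 mA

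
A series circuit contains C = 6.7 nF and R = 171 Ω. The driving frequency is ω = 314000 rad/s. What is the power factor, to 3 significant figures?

0.339

X_C = 1/(ωC) = 475 Ω
Z = 171 − j475 Ω
|Z| = √(171² + 475²) = 505 Ω
∠Z = arctan(-475/171) = -70.2°
cos φ = cos(-70.2°) = 0.339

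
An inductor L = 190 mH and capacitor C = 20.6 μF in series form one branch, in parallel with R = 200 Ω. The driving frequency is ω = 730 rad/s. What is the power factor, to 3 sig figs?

0.340

X_L = ωL = 139 Ω
X_C = 1/(ωC) = 66.5 Ω
Branch 1: Z₁ = R = 200 Ω
Branch 2 (series LC): Z₂ = j(X_L − X_C) = j72.2 Ω
Parallel: Z = Z₁Z₂/(Z₁+Z₂), |Z| = 67.9 Ω, ∠Z = 70.1°
cos φ = cos(70.1°) = 0.340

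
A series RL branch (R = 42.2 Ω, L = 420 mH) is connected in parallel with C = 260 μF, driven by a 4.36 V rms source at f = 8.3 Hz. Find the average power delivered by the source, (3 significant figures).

ω = 2πf = 52.15 rad/s
X_L = ωL = 21.9 Ω
X_C = 1/(ωC) = 73.8 Ω
Branch 1 (R+jX_L): Z₁ = 42.2 + j21.9 Ω, |Z₁| = 47.5 Ω
Branch 2 (−jX_C): Z₂ = −j73.8 Ω
Parallel: Z = Z₁Z₂/(Z₁+Z₂), |Z| = 52.5 Ω, ∠Z = -11.7°
I = V/|Z| = 83.1 mA
P = VI cos φ = 4.36 × 0.0831 × cos(-11.7°) = 355 mW

355 mW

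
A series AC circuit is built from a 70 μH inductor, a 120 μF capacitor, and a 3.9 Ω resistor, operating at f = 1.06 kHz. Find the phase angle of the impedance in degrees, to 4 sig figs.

-11.38°

ω = 2πf = 6660 rad/s
X_L = ωL = 0.4662 Ω
X_C = 1/(ωC) = 1.251 Ω
Net reactance X = X_L − X_C = -0.7850 Ω
Z = 3.900 − j0.7850 Ω
|Z| = √(3.900² + 0.7850²) = 3.978 Ω
∠Z = arctan(-0.7850/3.900) = -11.38°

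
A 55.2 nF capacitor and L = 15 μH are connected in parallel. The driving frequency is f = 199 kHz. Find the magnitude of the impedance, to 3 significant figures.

63.7 Ω

ω = 2πf = 1.25e+06 rad/s
X_L = ωL = 18.8 Ω
X_C = 1/(ωC) = 14.5 Ω
Parallel: admittances add. Y = 1/(jωL) + jωC
Y = (0 + j0.0157) S
|Y| = 0.0157 S → |Z| = 1/|Y| = 63.7 Ω, ∠Z = −∠Y = -90.0°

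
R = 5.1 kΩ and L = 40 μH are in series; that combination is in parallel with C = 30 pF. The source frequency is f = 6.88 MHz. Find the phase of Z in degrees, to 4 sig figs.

ω = 2πf = 4.323e+07 rad/s
X_L = ωL = 1729 Ω
X_C = 1/(ωC) = 771.1 Ω
Branch 1 (R+jX_L): Z₁ = 5100 + j1729 Ω, |Z₁| = 5385 Ω
Branch 2 (−jX_C): Z₂ = −j771.1 Ω
Parallel: Z = Z₁Z₂/(Z₁+Z₂), |Z| = 800.2 Ω, ∠Z = -81.91°

-81.91°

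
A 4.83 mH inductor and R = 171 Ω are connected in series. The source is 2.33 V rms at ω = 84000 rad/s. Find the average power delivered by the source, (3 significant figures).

4.79 mW

X_L = ωL = 406 Ω
Z = 171 + j406 Ω
|Z| = √(171² + 406²) = 440 Ω
∠Z = arctan(406/171) = 67.1°
I = V/|Z| = 5.29 mA
P = VI cos φ = 2.33 × 0.00529 × cos(67.1°) = 4.79 mW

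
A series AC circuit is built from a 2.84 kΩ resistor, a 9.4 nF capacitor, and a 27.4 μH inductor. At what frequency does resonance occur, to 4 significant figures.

ω₀ = 1/√(LC) = 1/√(2.74e-05 × 9.4e-09) = 1.97e+06 rad/s
f₀ = ω₀/(2π) = 313.6 kHz

313.6 kHz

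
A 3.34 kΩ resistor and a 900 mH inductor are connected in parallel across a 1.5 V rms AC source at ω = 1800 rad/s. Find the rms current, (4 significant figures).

1.029 mA

X_L = ωL = 1620 Ω
Parallel: admittances add. Y = 1/R + 1/(jωL)
Y = (0.0002994 − j0.0006173) S
|Y| = 0.0006861 S → |Z| = 1/|Y| = 1458 Ω, ∠Z = −∠Y = 64.13°
I = V/|Z| = 1.5/1458 = 1.029 mA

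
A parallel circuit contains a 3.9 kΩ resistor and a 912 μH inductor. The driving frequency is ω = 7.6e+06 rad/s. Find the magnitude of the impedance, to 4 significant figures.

X_L = ωL = 6931 Ω
Parallel: admittances add. Y = 1/R + 1/(jωL)
Y = (0.0002564 − j0.0001443) S
|Y| = 0.0002942 S → |Z| = 1/|Y| = 3399 Ω, ∠Z = −∠Y = 29.37°

3399 Ω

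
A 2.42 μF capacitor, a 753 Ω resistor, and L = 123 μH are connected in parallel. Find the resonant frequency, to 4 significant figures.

9.225 kHz

ω₀ = 1/√(LC) = 1/√(0.000123 × 2.42e-06) = 57960 rad/s
f₀ = ω₀/(2π) = 9.225 kHz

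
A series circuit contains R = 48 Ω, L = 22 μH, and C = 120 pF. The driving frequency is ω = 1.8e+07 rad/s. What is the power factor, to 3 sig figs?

0.583

X_L = ωL = 396 Ω
X_C = 1/(ωC) = 463 Ω
Net reactance X = X_L − X_C = -67.0 Ω
Z = 48.0 − j67.0 Ω
|Z| = √(48.0² + 67.0²) = 82.4 Ω
∠Z = arctan(-67.0/48.0) = -54.4°
cos φ = cos(-54.4°) = 0.583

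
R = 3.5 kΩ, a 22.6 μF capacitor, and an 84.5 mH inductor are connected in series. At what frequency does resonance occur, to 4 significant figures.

115.2 Hz

ω₀ = 1/√(LC) = 1/√(0.0845 × 2.26e-05) = 723.6 rad/s
f₀ = ω₀/(2π) = 115.2 Hz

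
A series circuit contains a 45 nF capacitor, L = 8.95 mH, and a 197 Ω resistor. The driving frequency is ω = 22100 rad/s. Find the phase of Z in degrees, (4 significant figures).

X_L = ωL = 197.8 Ω
X_C = 1/(ωC) = 1006 Ω
Net reactance X = X_L − X_C = -807.7 Ω
Z = 197.0 − j807.7 Ω
|Z| = √(197.0² + 807.7²) = 831.4 Ω
∠Z = arctan(-807.7/197.0) = -76.29°

-76.29°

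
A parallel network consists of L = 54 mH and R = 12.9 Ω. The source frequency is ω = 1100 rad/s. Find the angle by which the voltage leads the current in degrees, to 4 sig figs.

X_L = ωL = 59.40 Ω
Parallel: admittances add. Y = 1/R + 1/(jωL)
Y = (0.07752 − j0.01684) S
|Y| = 0.07933 S → |Z| = 1/|Y| = 12.61 Ω, ∠Z = −∠Y = 12.25°

12.25°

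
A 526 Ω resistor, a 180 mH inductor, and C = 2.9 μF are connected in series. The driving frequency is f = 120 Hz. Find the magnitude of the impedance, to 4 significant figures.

ω = 2πf = 754.0 rad/s
X_L = ωL = 135.7 Ω
X_C = 1/(ωC) = 457.3 Ω
Net reactance X = X_L − X_C = -321.6 Ω
Z = 526.0 − j321.6 Ω
|Z| = √(526.0² + 321.6²) = 616.5 Ω

616.5 Ω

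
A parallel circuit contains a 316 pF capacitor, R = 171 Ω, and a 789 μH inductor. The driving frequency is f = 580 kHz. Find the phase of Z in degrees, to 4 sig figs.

-7.826°

ω = 2πf = 3.644e+06 rad/s
X_L = ωL = 2875 Ω
X_C = 1/(ωC) = 868.4 Ω
Parallel: admittances add. Y = 1/R + 1/(jωL) + jωC
Y = (0.005848 + j0.0008038) S
|Y| = 0.005903 S → |Z| = 1/|Y| = 169.4 Ω, ∠Z = −∠Y = -7.826°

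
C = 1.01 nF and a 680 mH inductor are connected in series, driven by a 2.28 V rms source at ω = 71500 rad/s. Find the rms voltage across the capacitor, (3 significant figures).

0.908 V

X_L = ωL = 48600 Ω
X_C = 1/(ωC) = 13800 Ω
Net reactance X = X_L − X_C = 34800 Ω
Z = j34800 Ω
|Z| = √(0² + 34800²) = 34800 Ω
I = V/|Z| = 65.6 μA
V_C = I·|Z_C| = 6.56e-05 × 13800 = 0.908 V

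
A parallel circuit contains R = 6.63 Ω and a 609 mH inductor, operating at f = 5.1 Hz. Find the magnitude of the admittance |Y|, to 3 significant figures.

ω = 2πf = 32.04 rad/s
X_L = ωL = 19.5 Ω
Parallel: admittances add. Y = 1/R + 1/(jωL)
Y = (0.151 − j0.0512) S
|Y| = 0.159 S → |Z| = 1/|Y| = 6.28 Ω, ∠Z = −∠Y = 18.8°

159 mS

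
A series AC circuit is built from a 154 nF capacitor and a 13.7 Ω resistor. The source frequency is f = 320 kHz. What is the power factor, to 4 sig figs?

0.9733

ω = 2πf = 2.011e+06 rad/s
X_C = 1/(ωC) = 3.230 Ω
Z = 13.70 − j3.230 Ω
|Z| = √(13.70² + 3.230²) = 14.08 Ω
∠Z = arctan(-3.230/13.70) = -13.26°
cos φ = cos(-13.26°) = 0.9733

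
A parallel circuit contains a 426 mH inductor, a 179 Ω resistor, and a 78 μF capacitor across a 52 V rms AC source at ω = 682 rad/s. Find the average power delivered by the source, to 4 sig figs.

15.11 W

X_L = ωL = 290.5 Ω
X_C = 1/(ωC) = 18.80 Ω
Parallel: admittances add. Y = 1/R + 1/(jωL) + jωC
Y = (0.005587 + j0.04975) S
|Y| = 0.05007 S → |Z| = 1/|Y| = 19.97 Ω, ∠Z = −∠Y = -83.59°
I = V/|Z| = 2.603 A
P = VI cos φ = 52 × 2.603 × cos(-83.59°) = 15.11 W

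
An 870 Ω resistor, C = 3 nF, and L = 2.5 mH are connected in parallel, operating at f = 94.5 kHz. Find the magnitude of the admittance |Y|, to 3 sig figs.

ω = 2πf = 593800 rad/s
X_L = ωL = 1480 Ω
X_C = 1/(ωC) = 561 Ω
Parallel: admittances add. Y = 1/R + 1/(jωL) + jωC
Y = (0.00115 + j0.00111) S
|Y| = 0.00160 S → |Z| = 1/|Y| = 626 Ω, ∠Z = −∠Y = -43.9°

1.60 mS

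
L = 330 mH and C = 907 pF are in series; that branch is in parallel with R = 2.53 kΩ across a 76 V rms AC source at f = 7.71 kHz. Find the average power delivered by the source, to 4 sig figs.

2.283 W

ω = 2πf = 48440 rad/s
X_L = ωL = 15990 Ω
X_C = 1/(ωC) = 22760 Ω
Branch 1: Z₁ = R = 2530 Ω
Branch 2 (series LC): Z₂ = j(X_L − X_C) = −j6773 Ω
Parallel: Z = Z₁Z₂/(Z₁+Z₂), |Z| = 2370 Ω, ∠Z = -20.48°
I = V/|Z| = 32.07 mA
P = VI cos φ = 76 × 0.03207 × cos(-20.48°) = 2.283 W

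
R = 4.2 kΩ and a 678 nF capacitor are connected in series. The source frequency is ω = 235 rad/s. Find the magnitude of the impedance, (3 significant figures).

7550 Ω

X_C = 1/(ωC) = 6280 Ω
Z = 4200 − j6280 Ω
|Z| = √(4200² + 6280²) = 7550 Ω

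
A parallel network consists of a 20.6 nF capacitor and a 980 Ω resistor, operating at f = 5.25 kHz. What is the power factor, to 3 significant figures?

0.832

ω = 2πf = 32990 rad/s
X_C = 1/(ωC) = 1470 Ω
Parallel: admittances add. Y = 1/R + jωC
Y = (0.00102 + j0.000680) S
|Y| = 0.00123 S → |Z| = 1/|Y| = 816 Ω, ∠Z = −∠Y = -33.7°
cos φ = cos(-33.7°) = 0.832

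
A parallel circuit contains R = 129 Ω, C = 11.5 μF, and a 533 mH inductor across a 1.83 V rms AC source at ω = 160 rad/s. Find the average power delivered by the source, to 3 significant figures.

X_L = ωL = 85.3 Ω
X_C = 1/(ωC) = 543 Ω
Parallel: admittances add. Y = 1/R + 1/(jωL) + jωC
Y = (0.00775 − j0.00989) S
|Y| = 0.0126 S → |Z| = 1/|Y| = 79.6 Ω, ∠Z = −∠Y = 51.9°
I = V/|Z| = 23.0 mA
P = VI cos φ = 1.83 × 0.0230 × cos(51.9°) = 26.0 mW

26.0 mW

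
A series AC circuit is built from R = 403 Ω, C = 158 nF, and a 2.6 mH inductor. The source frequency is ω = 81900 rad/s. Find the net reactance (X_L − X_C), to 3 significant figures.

136 Ω

X_L = ωL = 213 Ω
X_C = 1/(ωC) = 77.3 Ω
X = 213 − 77.3 = 136 Ω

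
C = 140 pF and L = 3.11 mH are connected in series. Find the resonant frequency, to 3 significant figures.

241 kHz

ω₀ = 1/√(LC) = 1/√(0.00311 × 1.4e-10) = 1.515e+06 rad/s
f₀ = ω₀/(2π) = 241 kHz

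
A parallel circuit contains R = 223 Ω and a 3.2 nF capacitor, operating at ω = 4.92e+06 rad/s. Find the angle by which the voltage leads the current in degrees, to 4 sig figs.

X_C = 1/(ωC) = 63.52 Ω
Parallel: admittances add. Y = 1/R + jωC
Y = (0.004484 + j0.01574) S
|Y| = 0.01637 S → |Z| = 1/|Y| = 61.09 Ω, ∠Z = −∠Y = -74.10°

-74.10°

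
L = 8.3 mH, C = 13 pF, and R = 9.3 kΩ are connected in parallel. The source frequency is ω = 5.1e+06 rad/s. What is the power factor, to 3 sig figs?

X_L = ωL = 42300 Ω
X_C = 1/(ωC) = 15100 Ω
Parallel: admittances add. Y = 1/R + 1/(jωL) + jωC
Y = (0.000108 + j4.27e-05) S
|Y| = 0.000116 S → |Z| = 1/|Y| = 8640 Ω, ∠Z = −∠Y = -21.6°
cos φ = cos(-21.6°) = 0.929

0.929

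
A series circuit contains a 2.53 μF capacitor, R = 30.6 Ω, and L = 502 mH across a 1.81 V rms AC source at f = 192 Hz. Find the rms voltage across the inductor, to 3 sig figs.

3.92 V

ω = 2πf = 1206 rad/s
X_L = ωL = 606 Ω
X_C = 1/(ωC) = 328 Ω
Net reactance X = X_L − X_C = 278 Ω
Z = 30.6 + j278 Ω
|Z| = √(30.6² + 278²) = 280 Ω
I = V/|Z| = 6.47 mA
V_L = I·|Z_L| = 0.00647 × 606 = 3.92 V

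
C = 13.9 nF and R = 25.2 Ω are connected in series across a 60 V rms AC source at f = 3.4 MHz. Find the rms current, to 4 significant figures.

2.360 A

ω = 2πf = 2.136e+07 rad/s
X_C = 1/(ωC) = 3.368 Ω
Z = 25.20 − j3.368 Ω
|Z| = √(25.20² + 3.368²) = 25.42 Ω
I = V/|Z| = 60/25.42 = 2.360 A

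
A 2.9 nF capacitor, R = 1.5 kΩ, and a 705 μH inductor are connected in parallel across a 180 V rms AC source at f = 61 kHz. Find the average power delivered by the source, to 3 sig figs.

ω = 2πf = 383300 rad/s
X_L = ωL = 270 Ω
X_C = 1/(ωC) = 900 Ω
Parallel: admittances add. Y = 1/R + 1/(jωL) + jωC
Y = (0.000667 − j0.00259) S
|Y| = 0.00267 S → |Z| = 1/|Y| = 374 Ω, ∠Z = −∠Y = 75.6°
I = V/|Z| = 481 mA
P = VI cos φ = 180 × 0.481 × cos(75.6°) = 21.6 W

21.6 W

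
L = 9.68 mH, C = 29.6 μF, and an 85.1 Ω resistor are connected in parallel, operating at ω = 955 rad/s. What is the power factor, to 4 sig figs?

X_L = ωL = 9.244 Ω
X_C = 1/(ωC) = 35.38 Ω
Parallel: admittances add. Y = 1/R + 1/(jωL) + jωC
Y = (0.01175 − j0.07991) S
|Y| = 0.08077 S → |Z| = 1/|Y| = 12.38 Ω, ∠Z = −∠Y = 81.63°
cos φ = cos(81.63°) = 0.1455

0.1455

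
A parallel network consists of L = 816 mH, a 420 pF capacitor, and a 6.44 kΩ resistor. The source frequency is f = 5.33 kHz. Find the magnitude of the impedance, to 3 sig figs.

6370 Ω

ω = 2πf = 33490 rad/s
X_L = ωL = 27300 Ω
X_C = 1/(ωC) = 71100 Ω
Parallel: admittances add. Y = 1/R + 1/(jωL) + jωC
Y = (0.000155 − j2.25e-05) S
|Y| = 0.000157 S → |Z| = 1/|Y| = 6370 Ω, ∠Z = −∠Y = 8.25°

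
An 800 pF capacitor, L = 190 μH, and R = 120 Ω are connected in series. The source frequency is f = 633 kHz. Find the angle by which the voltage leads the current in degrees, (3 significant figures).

ω = 2πf = 3.977e+06 rad/s
X_L = ωL = 756 Ω
X_C = 1/(ωC) = 314 Ω
Net reactance X = X_L − X_C = 441 Ω
Z = 120 + j441 Ω
|Z| = √(120² + 441²) = 457 Ω
∠Z = arctan(441/120) = 74.8°

74.8°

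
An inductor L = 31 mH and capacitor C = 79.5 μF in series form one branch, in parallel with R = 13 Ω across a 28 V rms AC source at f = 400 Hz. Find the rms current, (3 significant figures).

ω = 2πf = 2513 rad/s
X_L = ωL = 77.9 Ω
X_C = 1/(ωC) = 5.00 Ω
Branch 1: Z₁ = R = 13.0 Ω
Branch 2 (series LC): Z₂ = j(X_L − X_C) = j72.9 Ω
Parallel: Z = Z₁Z₂/(Z₁+Z₂), |Z| = 12.8 Ω, ∠Z = 10.1°
I = V/|Z| = 28/12.8 = 2.19 A

2.19 A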